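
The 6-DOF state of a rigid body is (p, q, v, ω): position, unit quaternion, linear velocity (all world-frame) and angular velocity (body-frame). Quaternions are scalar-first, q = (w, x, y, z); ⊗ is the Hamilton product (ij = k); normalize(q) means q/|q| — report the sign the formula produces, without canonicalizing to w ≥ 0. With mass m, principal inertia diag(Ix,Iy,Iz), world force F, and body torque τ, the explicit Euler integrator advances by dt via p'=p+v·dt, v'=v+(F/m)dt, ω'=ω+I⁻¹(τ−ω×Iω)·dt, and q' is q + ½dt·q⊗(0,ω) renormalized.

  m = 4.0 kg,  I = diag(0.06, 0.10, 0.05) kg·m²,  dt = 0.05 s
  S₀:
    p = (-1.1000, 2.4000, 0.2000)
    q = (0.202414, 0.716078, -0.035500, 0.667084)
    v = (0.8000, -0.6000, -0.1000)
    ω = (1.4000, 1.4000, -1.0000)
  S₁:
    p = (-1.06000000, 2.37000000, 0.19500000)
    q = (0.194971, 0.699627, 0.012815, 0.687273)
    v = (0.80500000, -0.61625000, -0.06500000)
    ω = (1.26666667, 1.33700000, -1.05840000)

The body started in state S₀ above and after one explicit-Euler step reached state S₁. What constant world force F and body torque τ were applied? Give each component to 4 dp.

F = (0.4000, -1.3000, 2.8000)
τ = (-0.0900, -0.1400, 0.0200)

Δω = ω₁−ω₀ = (-0.13333333, -0.06300000, -0.05840000)
gyro term ω₀×Iω₀ = (0.0700, -0.0140, 0.0784)
τ = I·(Δω/dt) + ω₀×(Iω₀) = (-0.0900, -0.1400, 0.0200)
v₁ − v₀ = (0.00500000, -0.01625000, 0.03500000)
F = m·Δv/dt = (0.4000, -1.3000, 2.8000)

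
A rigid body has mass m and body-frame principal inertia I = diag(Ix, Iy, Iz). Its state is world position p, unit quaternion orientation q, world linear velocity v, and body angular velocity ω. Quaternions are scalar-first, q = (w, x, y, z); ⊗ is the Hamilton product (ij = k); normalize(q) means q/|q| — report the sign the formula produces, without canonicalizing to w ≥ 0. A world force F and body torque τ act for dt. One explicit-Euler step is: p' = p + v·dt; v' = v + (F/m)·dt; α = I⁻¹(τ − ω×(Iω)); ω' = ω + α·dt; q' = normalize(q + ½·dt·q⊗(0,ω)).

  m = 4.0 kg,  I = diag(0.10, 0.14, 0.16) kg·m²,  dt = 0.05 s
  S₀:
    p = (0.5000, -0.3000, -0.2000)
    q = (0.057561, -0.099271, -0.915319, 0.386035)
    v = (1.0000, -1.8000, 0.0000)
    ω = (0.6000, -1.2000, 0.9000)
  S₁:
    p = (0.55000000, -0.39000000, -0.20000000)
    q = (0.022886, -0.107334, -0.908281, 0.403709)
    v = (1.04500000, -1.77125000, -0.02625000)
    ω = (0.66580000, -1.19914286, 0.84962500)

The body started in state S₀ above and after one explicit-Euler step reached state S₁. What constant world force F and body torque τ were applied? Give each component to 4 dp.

F = (3.6000, 2.3000, -2.1000)
τ = (0.1100, -0.0300, -0.1900)

rate change Δω = (0.06580000, 0.00085714, -0.05037500)
ω₀×(Iω₀) = (-0.0216, -0.0324, -0.0288)
τ = I·(Δω/dt) + ω₀×(Iω₀) = (0.1100, -0.0300, -0.1900)
Δv = v₁−v₀ = (0.04500000, 0.02875000, -0.02625000)
m·(v₁−v₀)/dt = (3.6000, 2.3000, -2.1000)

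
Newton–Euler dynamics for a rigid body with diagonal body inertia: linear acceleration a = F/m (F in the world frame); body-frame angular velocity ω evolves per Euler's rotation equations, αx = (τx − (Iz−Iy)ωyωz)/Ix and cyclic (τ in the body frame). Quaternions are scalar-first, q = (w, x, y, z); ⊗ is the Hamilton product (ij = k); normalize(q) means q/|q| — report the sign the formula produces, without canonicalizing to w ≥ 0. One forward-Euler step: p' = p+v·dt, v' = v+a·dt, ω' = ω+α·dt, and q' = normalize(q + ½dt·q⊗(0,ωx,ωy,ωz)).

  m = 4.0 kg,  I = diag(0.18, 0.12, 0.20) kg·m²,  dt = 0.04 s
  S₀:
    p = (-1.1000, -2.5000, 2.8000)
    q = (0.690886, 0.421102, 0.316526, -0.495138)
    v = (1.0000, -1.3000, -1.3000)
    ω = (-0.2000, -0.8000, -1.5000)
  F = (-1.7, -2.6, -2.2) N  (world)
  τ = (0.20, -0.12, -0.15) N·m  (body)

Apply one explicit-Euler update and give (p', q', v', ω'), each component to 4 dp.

(τ − ω×Iω)/I = (0.5778, -0.9500, -0.7020)
ω + α·dt = (-0.1769, -0.8380, -1.5281)
Hamilton product q⊗(0,ω) = (-0.4052658, -1.0090766, 0.1779718, -1.3099054)
updated quaternion q' = (0.6824, 0.4007, 0.3199, -0.5210)
p + v·dt = (-1.0600, -2.5520, 2.7480)
new velocity v' = (0.9830, -1.3260, -1.3220)

p' = (-1.0600, -2.5520, 2.7480)
q' = (0.6824, 0.4007, 0.3199, -0.5210)
v' = (0.9830, -1.3260, -1.3220)
ω' = (-0.1769, -0.8380, -1.5281)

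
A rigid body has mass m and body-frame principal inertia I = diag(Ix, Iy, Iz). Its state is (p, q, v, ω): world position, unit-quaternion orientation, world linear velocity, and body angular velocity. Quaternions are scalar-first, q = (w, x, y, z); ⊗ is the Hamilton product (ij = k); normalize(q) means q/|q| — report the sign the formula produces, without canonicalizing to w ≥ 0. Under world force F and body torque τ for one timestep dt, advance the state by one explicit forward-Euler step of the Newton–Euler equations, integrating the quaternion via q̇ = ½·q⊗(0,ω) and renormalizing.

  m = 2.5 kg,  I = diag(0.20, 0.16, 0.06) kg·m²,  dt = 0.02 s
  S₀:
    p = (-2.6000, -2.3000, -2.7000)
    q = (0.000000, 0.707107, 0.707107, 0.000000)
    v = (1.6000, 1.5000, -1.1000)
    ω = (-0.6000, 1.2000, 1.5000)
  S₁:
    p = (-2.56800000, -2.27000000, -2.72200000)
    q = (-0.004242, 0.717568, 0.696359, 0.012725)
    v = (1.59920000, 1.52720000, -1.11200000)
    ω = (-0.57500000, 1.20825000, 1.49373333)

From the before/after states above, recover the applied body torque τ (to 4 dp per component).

ω₁ − ω₀ = (0.02500000, 0.00825000, -0.00626667)
τ = I·(Δω/dt) + ω₀×(Iω₀) = (0.0700, -0.0600, 0.0100)

τ = (0.0700, -0.0600, 0.0100)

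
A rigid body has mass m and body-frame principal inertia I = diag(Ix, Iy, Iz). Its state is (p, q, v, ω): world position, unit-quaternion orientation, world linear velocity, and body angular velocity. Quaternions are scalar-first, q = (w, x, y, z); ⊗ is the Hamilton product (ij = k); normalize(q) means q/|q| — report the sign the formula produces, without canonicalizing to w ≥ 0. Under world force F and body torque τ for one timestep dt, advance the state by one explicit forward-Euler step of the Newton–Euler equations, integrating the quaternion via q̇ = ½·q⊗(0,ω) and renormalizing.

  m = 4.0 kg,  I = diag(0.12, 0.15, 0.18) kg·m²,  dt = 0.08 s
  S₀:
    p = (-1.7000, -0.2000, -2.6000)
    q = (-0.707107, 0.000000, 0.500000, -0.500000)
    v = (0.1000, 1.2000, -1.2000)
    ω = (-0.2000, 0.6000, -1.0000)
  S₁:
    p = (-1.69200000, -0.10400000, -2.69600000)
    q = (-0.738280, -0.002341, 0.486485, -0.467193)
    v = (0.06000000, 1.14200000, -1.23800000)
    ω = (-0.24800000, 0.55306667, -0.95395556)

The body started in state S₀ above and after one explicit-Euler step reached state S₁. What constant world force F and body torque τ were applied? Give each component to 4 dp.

rate change Δω = (-0.04800000, -0.04693333, 0.04604444)
applied torque τ = (-0.0900, -0.1000, 0.1000)
v₁ − v₀ = (-0.04000000, -0.05800000, -0.03800000)
m·(v₁−v₀)/dt = (-2.0000, -2.9000, -1.9000)

F = (-2.0000, -2.9000, -1.9000)
τ = (-0.0900, -0.1000, 0.1000)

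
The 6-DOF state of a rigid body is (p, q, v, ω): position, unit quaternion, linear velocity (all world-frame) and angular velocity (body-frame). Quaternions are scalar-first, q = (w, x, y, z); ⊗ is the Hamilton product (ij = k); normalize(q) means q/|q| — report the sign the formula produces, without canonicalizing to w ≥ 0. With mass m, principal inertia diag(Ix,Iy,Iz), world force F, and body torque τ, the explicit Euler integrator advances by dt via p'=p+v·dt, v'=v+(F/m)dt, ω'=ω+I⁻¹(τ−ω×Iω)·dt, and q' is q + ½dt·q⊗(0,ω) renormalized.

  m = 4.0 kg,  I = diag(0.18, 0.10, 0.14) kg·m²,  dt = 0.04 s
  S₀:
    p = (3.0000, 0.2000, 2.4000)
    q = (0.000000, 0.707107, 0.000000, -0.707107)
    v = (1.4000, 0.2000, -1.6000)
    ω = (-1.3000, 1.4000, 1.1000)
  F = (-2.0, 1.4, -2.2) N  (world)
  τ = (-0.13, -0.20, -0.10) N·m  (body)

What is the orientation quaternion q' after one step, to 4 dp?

q' = (0.0339, 0.7262, 0.0028, -0.6866)

q⊗(0,ω) = (1.6970568, 0.9899498, 0.1414214, 0.9899498)
q + ½dt·q⊗(0,ω), renormalized = (0.0339, 0.7262, 0.0028, -0.6866)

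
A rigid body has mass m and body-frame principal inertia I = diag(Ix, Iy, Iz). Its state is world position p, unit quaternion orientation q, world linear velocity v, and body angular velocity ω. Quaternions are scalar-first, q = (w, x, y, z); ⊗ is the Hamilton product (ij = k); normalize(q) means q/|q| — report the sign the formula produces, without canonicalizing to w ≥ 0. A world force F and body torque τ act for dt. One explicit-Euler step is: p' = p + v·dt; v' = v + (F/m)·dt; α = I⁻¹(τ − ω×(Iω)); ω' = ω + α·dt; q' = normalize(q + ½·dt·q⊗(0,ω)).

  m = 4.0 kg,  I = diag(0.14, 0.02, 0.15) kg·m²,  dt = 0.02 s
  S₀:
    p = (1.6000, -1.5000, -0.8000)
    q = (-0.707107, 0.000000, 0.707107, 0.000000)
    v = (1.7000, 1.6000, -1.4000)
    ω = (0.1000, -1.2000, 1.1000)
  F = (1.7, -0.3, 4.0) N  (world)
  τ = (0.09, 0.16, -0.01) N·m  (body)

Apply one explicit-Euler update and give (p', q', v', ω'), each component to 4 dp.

p' = (1.6340, -1.4680, -0.8280)
q' = (-0.6985, 0.0071, 0.7155, -0.0085)
v' = (1.7085, 1.5985, -1.3800)
ω' = (0.1374, -1.0389, 1.0967)

linear accel F/m = (0.4250, -0.0750, 1.0000)
p' = p + v·dt = (1.6340, -1.4680, -0.8280)
v' = v + a·dt = (1.7085, 1.5985, -1.3800)
ω×(Iω) gyroscopic = (-0.1716, -0.0011, 0.0144)
(τ − ω×Iω)/I = (1.8686, 8.0550, -0.1627)
new body rate ω' = (0.1374, -1.0389, 1.0967)
q⊗(0,ω) = (0.8485284, 0.7071070, 0.8485284, -0.8485284)
updated quaternion q' = (-0.6985, 0.0071, 0.7155, -0.0085)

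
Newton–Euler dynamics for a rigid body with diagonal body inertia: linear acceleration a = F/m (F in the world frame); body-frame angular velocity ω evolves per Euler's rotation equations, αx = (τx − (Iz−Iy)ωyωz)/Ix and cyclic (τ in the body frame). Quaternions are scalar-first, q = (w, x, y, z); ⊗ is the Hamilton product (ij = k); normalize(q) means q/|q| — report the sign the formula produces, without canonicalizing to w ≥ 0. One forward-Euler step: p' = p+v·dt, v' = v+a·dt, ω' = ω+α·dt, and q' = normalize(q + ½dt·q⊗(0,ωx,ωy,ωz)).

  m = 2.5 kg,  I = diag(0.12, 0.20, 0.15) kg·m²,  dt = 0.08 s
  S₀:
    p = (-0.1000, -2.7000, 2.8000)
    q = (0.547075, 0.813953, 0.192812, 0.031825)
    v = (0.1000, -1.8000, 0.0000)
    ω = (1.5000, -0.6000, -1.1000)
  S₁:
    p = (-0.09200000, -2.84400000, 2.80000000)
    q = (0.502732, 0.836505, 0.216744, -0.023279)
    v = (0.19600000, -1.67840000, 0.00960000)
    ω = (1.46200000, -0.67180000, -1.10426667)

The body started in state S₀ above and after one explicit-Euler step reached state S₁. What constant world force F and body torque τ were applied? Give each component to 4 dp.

F = (3.0000, 3.8000, 0.3000)
τ = (-0.0900, -0.1300, -0.0800)

rate change Δω = (-0.03800000, -0.07180000, -0.00426667)
precession coupling = (-0.0330, 0.0495, -0.0720)
applied torque τ = (-0.0900, -0.1300, -0.0800)
velocity change Δv = (0.09600000, 0.12160000, 0.00960000)
m·(v₁−v₀)/dt = (3.0000, 3.8000, 0.3000)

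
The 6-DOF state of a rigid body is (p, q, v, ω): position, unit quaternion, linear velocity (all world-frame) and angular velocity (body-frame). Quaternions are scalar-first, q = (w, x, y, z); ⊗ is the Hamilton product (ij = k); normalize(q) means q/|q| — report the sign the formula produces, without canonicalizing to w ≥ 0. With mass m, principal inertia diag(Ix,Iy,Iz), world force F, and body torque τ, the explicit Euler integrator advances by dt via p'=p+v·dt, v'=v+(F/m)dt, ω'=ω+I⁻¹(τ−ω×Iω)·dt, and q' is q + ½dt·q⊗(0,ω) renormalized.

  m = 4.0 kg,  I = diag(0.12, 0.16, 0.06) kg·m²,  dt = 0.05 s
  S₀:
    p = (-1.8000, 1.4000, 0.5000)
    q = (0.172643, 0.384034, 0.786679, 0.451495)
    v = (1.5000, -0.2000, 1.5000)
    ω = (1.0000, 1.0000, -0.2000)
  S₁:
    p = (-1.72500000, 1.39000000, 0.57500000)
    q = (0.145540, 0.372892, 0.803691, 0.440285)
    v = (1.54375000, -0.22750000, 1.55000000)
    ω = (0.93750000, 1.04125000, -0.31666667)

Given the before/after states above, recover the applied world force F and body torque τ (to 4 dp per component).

v₁ − v₀ = (0.04375000, -0.02750000, 0.05000000)
F = m·Δv/dt = (3.5000, -2.2000, 4.0000)
ω₁ − ω₀ = (-0.06250000, 0.04125000, -0.11666667)
I·α + gyro = (-0.1300, 0.1200, -0.1000)

F = (3.5000, -2.2000, 4.0000)
τ = (-0.1300, 0.1200, -0.1000)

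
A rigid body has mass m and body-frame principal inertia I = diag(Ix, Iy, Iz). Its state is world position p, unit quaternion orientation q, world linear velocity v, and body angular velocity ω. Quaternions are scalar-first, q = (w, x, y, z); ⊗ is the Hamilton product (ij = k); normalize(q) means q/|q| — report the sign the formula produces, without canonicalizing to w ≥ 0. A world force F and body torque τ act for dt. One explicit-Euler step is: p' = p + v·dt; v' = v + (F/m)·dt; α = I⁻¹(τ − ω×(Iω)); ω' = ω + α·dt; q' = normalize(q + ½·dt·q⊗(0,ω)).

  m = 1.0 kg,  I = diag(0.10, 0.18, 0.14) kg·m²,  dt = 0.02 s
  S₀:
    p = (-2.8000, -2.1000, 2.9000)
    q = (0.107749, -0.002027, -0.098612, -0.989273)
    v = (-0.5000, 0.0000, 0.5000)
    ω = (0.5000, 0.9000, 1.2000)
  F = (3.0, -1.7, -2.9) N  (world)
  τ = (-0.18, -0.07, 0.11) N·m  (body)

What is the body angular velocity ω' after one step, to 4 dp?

precession coupling ω×(Iω) = (-0.0432, -0.0240, 0.0360)
α = I⁻¹(τ − ω×Iω) = (-1.3680, -0.2556, 0.5286)
ω' = ω + α·dt = (0.4726, 0.8949, 1.2106)

ω' = (0.4726, 0.8949, 1.2106)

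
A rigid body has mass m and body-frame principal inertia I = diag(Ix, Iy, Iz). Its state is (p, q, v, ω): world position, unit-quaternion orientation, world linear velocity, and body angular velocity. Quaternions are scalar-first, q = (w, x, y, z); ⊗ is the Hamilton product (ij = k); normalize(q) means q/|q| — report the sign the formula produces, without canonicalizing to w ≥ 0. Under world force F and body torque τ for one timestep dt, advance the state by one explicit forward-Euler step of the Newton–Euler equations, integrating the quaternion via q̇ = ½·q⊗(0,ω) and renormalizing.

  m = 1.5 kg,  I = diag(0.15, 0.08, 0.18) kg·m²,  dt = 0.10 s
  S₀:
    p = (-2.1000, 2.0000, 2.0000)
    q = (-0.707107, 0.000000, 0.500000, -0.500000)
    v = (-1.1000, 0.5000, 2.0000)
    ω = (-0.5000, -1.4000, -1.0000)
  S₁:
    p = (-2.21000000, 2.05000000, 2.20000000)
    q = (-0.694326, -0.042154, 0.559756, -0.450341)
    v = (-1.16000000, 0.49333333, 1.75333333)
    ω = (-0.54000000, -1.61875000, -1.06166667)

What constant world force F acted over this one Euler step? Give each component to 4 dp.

F = (-0.9000, -0.1000, -3.7000)

v₁ − v₀ = (-0.06000000, -0.00666667, -0.24666667)
applied force F = (-0.9000, -0.1000, -3.7000)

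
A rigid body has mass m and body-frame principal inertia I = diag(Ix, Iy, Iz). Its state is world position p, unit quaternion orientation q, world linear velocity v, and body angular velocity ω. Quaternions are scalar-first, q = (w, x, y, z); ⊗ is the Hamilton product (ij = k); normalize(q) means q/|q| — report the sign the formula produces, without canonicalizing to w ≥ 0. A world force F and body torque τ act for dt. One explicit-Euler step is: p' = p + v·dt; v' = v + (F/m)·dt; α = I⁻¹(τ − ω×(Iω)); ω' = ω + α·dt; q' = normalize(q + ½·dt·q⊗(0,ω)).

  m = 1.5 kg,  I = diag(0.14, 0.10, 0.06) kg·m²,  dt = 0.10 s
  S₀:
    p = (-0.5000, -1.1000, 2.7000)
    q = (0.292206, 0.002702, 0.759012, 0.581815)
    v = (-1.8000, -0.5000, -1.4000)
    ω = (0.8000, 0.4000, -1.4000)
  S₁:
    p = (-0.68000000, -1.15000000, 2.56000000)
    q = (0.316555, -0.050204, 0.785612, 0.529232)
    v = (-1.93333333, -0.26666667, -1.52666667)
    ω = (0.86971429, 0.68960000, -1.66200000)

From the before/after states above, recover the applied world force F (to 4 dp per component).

velocity change Δv = (-0.13333333, 0.23333333, -0.12666667)
m·(v₁−v₀)/dt = (-2.0000, 3.5000, -1.9000)

F = (-2.0000, 3.5000, -1.9000)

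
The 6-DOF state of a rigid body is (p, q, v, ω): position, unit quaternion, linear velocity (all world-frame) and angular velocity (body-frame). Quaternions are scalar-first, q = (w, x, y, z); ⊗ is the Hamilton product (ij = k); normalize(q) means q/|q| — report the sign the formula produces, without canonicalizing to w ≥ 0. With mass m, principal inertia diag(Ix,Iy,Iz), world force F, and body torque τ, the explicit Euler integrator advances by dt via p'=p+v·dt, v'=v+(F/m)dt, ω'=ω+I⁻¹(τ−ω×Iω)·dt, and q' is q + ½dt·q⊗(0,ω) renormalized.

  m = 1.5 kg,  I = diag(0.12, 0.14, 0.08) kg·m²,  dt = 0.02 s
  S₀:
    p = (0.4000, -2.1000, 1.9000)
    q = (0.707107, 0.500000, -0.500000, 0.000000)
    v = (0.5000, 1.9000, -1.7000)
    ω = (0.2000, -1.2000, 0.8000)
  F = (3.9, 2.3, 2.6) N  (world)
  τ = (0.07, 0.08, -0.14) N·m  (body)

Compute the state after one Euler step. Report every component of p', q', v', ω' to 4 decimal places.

α = I⁻¹(τ − ω×Iω) = (0.1033, 0.5257, -1.6900)
new body rate ω' = (0.2021, -1.1895, 0.7662)
q⊗(0,ω) = (-0.7000000, -0.2585786, -1.2485284, 0.0656856)
updated quaternion q' = (0.7000, 0.4974, -0.5124, 0.0007)
a = F/m = (2.6000, 1.5333, 1.7333)
p + v·dt = (0.4100, -2.0620, 1.8660)
v' = v + a·dt = (0.5520, 1.9307, -1.6653)

p' = (0.4100, -2.0620, 1.8660)
q' = (0.7000, 0.4974, -0.5124, 0.0007)
v' = (0.5520, 1.9307, -1.6653)
ω' = (0.2021, -1.1895, 0.7662)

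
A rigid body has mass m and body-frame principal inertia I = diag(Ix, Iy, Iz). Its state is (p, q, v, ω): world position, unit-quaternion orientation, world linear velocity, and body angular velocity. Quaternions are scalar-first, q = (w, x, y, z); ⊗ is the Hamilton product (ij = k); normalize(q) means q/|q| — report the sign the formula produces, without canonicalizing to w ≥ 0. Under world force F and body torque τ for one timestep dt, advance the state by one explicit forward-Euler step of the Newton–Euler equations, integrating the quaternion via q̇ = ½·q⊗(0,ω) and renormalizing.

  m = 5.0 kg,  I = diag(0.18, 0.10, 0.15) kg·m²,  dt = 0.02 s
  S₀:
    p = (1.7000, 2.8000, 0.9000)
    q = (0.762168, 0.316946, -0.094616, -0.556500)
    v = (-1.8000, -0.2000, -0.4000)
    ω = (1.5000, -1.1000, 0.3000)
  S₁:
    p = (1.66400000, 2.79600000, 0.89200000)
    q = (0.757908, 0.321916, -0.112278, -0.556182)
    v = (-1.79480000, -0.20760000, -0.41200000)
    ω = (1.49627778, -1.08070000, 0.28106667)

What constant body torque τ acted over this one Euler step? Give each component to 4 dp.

τ = (-0.0500, 0.1100, -0.0100)

rate change Δω = (-0.00372222, 0.01930000, -0.01893333)
precession coupling = (-0.0165, 0.0135, 0.1320)
τ = I·(Δω/dt) + ω₀×(Iω₀) = (-0.0500, 0.1100, -0.0100)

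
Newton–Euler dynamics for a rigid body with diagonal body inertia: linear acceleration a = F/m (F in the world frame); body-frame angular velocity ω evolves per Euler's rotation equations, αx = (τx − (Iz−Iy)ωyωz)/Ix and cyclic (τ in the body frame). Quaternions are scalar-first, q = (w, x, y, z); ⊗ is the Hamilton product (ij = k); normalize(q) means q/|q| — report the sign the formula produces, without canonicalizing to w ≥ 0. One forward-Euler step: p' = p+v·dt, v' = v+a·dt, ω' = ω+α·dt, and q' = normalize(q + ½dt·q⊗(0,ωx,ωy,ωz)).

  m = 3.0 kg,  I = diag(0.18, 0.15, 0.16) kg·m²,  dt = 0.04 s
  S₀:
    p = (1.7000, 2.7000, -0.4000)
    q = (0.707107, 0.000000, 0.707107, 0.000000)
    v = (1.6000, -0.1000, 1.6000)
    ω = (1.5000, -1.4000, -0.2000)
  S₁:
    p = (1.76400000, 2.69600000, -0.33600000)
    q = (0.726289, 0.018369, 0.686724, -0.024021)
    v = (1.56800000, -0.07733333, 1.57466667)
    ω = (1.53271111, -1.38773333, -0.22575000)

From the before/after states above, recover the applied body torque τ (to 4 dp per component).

τ = (0.1500, 0.0400, -0.0400)

Δω = ω₁−ω₀ = (0.03271111, 0.01226667, -0.02575000)
I·α + gyro = (0.1500, 0.0400, -0.0400)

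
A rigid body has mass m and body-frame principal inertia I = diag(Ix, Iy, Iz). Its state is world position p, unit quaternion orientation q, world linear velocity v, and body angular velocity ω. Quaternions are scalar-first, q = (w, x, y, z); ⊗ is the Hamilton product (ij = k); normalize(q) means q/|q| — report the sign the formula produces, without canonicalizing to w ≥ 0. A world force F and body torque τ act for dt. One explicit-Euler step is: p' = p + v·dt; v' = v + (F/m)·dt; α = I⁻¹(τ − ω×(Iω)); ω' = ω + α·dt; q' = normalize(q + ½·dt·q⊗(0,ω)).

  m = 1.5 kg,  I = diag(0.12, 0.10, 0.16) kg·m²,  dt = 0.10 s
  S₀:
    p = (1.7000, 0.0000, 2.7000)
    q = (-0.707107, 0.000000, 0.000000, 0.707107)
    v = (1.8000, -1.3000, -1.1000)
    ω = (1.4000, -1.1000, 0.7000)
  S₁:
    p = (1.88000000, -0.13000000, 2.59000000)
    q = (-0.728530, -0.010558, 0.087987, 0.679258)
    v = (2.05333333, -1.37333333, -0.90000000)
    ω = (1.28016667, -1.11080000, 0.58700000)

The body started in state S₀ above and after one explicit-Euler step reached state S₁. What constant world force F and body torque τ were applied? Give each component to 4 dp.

F = (3.8000, -1.1000, 3.0000)
τ = (-0.1900, -0.0500, -0.1500)

Δω = ω₁−ω₀ = (-0.11983333, -0.01080000, -0.11300000)
ω₀×(Iω₀) = (-0.0462, -0.0392, 0.0308)
τ = I·(Δω/dt) + ω₀×(Iω₀) = (-0.1900, -0.0500, -0.1500)
v₁ − v₀ = (0.25333333, -0.07333333, 0.20000000)
m·(v₁−v₀)/dt = (3.8000, -1.1000, 3.0000)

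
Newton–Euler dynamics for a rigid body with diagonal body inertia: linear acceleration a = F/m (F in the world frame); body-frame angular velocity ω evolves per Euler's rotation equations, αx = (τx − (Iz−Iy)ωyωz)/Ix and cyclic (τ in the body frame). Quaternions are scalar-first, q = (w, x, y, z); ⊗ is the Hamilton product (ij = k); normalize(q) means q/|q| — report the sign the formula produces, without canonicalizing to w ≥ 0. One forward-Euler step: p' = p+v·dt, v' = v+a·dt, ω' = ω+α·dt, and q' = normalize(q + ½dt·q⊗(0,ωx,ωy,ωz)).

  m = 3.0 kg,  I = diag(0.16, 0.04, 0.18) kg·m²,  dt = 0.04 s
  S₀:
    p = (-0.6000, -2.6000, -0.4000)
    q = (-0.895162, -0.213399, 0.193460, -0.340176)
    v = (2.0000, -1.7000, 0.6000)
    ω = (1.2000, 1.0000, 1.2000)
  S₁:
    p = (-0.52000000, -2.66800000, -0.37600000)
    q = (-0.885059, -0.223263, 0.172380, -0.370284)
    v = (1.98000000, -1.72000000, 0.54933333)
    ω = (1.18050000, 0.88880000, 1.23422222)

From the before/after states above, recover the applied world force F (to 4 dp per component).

Δv = v₁−v₀ = (-0.02000000, -0.02000000, -0.05066667)
applied force F = (-1.5000, -1.5000, -3.8000)

F = (-1.5000, -1.5000, -3.8000)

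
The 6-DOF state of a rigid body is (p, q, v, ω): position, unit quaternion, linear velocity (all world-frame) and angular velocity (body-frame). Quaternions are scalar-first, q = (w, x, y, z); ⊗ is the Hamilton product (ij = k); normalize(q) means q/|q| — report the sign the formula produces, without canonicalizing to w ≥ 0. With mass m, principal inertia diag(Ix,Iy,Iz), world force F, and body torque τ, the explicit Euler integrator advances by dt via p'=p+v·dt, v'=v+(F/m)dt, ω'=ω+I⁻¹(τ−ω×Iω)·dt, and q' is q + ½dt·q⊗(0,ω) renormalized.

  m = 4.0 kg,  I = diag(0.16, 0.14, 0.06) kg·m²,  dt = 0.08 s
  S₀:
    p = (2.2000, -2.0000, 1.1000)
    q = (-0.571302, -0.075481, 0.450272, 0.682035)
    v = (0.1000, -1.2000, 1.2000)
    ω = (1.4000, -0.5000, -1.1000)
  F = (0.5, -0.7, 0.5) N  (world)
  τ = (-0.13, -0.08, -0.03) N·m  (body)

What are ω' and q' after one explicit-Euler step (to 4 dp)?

(τ − ω×Iω)/I = (-0.5375, 0.5286, -0.7333)
ω' = ω + α·dt = (1.3570, -0.4577, -1.1587)
2q̇ = q⊗(0,ω) = (1.0810479, -0.9541045, 1.1574709, 0.0357919)
q' = normalize(q + ½dt·q⊗(0,ω)) = (-0.5266, -0.1133, 0.4952, 0.6816)

ω' = (1.3570, -0.4577, -1.1587)
q' = (-0.5266, -0.1133, 0.4952, 0.6816)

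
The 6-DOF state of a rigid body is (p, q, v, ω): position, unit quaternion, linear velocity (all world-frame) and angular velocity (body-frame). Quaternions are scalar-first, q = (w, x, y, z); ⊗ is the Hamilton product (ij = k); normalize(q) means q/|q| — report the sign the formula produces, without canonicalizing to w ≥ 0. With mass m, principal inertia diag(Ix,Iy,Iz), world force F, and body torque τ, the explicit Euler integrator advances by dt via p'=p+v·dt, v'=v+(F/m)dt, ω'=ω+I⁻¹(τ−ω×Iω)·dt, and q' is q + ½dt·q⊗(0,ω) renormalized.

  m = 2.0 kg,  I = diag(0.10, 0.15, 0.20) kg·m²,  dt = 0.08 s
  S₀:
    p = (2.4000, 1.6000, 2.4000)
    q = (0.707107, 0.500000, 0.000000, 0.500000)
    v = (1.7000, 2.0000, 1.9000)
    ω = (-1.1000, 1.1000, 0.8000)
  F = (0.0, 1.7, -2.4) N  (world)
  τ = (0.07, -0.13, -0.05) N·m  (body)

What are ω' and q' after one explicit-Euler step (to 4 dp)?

ω' = (-1.0792, 0.9837, 0.8042)
q' = (0.7114, 0.4458, -0.0069, 0.5433)

gyro term ω×Iω = (0.0440, 0.0880, -0.0605)
α = I⁻¹(τ − ω×Iω) = (0.2600, -1.4533, 0.0525)
ω + α·dt = (-1.0792, 0.9837, 0.8042)
2q̇ = q⊗(0,ω) = (0.1500000, -1.3278177, -0.1721823, 1.1156856)
updated quaternion q' = (0.7114, 0.4458, -0.0069, 0.5433)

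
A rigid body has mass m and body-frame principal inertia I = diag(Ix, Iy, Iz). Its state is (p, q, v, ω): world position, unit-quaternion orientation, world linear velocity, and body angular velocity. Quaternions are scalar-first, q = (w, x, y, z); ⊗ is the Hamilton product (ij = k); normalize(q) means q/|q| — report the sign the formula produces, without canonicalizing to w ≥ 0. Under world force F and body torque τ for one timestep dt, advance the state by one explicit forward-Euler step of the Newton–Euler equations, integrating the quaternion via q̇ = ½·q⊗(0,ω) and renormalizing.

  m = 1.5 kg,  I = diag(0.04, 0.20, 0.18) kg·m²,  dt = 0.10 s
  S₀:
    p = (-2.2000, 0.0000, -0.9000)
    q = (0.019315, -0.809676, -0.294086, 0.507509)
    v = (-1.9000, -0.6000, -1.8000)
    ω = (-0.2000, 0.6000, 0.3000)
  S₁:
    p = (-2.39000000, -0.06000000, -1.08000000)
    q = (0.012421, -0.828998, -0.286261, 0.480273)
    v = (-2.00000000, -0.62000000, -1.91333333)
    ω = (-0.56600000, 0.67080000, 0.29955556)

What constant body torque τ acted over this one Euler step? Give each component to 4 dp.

Δω = ω₁−ω₀ = (-0.36600000, 0.07080000, -0.00044444)
ω₀×(Iω₀) = (-0.0036, 0.0084, -0.0192)
τ = I·(Δω/dt) + ω₀×(Iω₀) = (-0.1500, 0.1500, -0.0200)

τ = (-0.1500, 0.1500, -0.0200)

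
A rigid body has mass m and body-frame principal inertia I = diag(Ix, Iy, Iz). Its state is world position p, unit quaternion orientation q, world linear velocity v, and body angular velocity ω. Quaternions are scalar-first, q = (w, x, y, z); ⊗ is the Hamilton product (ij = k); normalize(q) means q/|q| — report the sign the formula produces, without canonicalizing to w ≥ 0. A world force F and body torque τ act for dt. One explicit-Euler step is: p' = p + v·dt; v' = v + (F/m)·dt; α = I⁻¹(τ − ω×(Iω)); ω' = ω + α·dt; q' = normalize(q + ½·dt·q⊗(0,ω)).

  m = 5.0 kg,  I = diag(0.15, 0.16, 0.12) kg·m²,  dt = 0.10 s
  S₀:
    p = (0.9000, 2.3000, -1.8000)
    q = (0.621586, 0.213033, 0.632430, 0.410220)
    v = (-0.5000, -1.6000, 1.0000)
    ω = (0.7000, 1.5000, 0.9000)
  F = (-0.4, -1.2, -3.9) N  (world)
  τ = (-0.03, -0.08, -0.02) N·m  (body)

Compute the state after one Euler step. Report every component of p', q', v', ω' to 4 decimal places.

p' = (0.8500, 2.1400, -1.7000)
q' = (0.5458, 0.2315, 0.6808, 0.4301)
v' = (-0.5080, -1.6240, 0.9220)
ω' = (0.7160, 1.4382, 0.8746)

α = I⁻¹(τ − ω×Iω) = (0.1600, -0.6181, -0.2542)
new body rate ω' = (0.7160, 1.4382, 0.8746)
q⊗(0,ω) = (-1.4669661, 0.3889672, 1.0278033, 0.4362759)
updated quaternion q' = (0.5458, 0.2315, 0.6808, 0.4301)
a = F/m = (-0.0800, -0.2400, -0.7800)
p + v·dt = (0.8500, 2.1400, -1.7000)
new velocity v' = (-0.5080, -1.6240, 0.9220)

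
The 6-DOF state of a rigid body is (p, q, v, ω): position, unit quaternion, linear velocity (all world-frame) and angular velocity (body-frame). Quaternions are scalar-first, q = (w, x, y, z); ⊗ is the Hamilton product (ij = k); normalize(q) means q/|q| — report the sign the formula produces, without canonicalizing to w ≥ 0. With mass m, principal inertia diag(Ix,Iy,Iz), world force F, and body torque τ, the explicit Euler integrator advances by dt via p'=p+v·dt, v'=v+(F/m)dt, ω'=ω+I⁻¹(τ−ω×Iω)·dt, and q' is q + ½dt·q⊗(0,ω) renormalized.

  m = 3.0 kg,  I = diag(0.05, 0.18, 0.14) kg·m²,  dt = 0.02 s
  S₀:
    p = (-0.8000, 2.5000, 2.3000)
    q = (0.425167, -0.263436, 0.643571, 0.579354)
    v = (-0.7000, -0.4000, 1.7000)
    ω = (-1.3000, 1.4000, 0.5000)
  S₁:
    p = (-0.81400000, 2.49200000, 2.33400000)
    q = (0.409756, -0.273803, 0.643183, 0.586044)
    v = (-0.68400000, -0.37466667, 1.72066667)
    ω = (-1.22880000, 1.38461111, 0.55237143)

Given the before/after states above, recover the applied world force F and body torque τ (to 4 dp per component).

F = (2.4000, 3.8000, 3.1000)
τ = (0.1500, -0.0800, 0.1300)

Δω = ω₁−ω₀ = (0.07120000, -0.01538889, 0.05237143)
ω₀×(Iω₀) = (-0.0280, 0.0585, -0.2366)
τ = I·(Δω/dt) + ω₀×(Iω₀) = (0.1500, -0.0800, 0.1300)
velocity change Δv = (0.01600000, 0.02533333, 0.02066667)
m·(v₁−v₀)/dt = (2.4000, 3.8000, 3.1000)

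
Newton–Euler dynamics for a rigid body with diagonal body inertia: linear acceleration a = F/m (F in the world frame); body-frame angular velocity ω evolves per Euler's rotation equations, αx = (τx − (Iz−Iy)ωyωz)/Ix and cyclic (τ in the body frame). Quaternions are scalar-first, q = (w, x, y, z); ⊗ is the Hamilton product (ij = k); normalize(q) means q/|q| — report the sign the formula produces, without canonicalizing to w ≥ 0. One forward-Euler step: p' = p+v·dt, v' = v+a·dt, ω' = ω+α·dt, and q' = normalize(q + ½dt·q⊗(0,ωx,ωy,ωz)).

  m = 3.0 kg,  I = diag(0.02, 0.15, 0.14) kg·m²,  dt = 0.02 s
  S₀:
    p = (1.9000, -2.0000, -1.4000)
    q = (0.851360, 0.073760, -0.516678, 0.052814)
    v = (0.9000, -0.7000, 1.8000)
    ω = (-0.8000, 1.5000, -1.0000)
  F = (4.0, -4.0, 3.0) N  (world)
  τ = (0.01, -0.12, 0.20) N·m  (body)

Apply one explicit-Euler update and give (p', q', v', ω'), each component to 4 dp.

gyro term ω×Iω = (0.0150, -0.0960, -0.1560)
α = I⁻¹(τ − ω×Iω) = (-0.2500, -0.1600, 2.5429)
ω' = ω + α·dt = (-0.8050, 1.4968, -0.9491)
Hamilton product q⊗(0,ω) = (0.8868390, -0.2436310, 1.3085488, -1.1540624)
q' = normalize(q + ½dt·q⊗(0,ω)) = (0.8601, 0.0713, -0.5035, 0.0413)
p' = p + v·dt = (1.9180, -2.0140, -1.3640)
v' = v + a·dt = (0.9267, -0.7267, 1.8200)

p' = (1.9180, -2.0140, -1.3640)
q' = (0.8601, 0.0713, -0.5035, 0.0413)
v' = (0.9267, -0.7267, 1.8200)
ω' = (-0.8050, 1.4968, -0.9491)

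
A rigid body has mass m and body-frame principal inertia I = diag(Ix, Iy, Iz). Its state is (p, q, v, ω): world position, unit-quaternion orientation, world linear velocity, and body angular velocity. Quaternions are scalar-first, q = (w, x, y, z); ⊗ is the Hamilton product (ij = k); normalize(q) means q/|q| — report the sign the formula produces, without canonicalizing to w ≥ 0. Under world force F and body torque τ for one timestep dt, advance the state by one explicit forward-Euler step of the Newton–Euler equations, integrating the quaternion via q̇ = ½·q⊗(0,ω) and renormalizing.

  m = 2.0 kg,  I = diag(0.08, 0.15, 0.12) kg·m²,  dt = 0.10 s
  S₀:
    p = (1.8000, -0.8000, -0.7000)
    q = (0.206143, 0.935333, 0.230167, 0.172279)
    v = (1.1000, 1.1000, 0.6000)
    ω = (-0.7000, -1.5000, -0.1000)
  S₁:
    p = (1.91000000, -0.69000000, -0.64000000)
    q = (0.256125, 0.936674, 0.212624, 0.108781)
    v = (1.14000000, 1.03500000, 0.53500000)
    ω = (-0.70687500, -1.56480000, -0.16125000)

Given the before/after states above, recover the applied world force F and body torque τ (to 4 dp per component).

rate change Δω = (-0.00687500, -0.06480000, -0.06125000)
applied torque τ = (-0.0100, -0.1000, 0.0000)
v₁ − v₀ = (0.04000000, -0.06500000, -0.06500000)
applied force F = (0.8000, -1.3000, -1.3000)

F = (0.8000, -1.3000, -1.3000)
τ = (-0.0100, -0.1000, 0.0000)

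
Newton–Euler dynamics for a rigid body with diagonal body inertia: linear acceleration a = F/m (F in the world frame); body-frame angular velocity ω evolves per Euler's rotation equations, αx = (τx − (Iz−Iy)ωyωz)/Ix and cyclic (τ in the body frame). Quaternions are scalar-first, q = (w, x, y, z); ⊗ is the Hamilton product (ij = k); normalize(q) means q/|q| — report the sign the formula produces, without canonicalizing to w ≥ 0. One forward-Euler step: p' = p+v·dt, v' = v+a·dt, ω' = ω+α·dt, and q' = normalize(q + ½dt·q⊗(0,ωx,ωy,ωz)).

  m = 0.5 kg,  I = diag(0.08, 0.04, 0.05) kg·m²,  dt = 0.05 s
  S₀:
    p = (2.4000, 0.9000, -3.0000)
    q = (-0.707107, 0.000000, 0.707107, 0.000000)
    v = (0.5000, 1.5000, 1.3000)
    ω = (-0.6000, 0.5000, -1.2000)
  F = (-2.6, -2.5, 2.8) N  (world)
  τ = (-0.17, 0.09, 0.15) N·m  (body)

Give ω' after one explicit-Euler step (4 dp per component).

ω' = (-0.7025, 0.5855, -1.0620)

gyro term ω×Iω = (-0.0060, 0.0216, 0.0120)
angular accel α = (-2.0500, 1.7100, 2.7600)
new body rate ω' = (-0.7025, 0.5855, -1.0620)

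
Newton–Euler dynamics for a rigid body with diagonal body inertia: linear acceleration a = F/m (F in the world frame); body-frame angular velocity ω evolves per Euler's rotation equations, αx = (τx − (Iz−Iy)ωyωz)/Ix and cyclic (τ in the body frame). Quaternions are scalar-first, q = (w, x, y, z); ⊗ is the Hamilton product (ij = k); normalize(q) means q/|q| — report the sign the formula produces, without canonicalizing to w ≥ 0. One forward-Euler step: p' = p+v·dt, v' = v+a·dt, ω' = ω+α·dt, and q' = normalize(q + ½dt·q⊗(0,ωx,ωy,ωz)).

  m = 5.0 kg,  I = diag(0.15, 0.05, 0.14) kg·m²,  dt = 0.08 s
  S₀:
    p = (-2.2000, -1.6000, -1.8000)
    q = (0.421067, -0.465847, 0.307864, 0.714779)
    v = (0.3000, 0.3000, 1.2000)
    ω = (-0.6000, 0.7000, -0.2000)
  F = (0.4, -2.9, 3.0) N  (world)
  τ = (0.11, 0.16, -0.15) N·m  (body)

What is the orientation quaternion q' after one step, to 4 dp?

2q̇ = q⊗(0,ω) = (-0.3520572, -0.8145583, -0.2272899, -0.2255879)
q + ½dt·q⊗(0,ω), renormalized = (0.4067, -0.4981, 0.2986, 0.7053)

q' = (0.4067, -0.4981, 0.2986, 0.7053)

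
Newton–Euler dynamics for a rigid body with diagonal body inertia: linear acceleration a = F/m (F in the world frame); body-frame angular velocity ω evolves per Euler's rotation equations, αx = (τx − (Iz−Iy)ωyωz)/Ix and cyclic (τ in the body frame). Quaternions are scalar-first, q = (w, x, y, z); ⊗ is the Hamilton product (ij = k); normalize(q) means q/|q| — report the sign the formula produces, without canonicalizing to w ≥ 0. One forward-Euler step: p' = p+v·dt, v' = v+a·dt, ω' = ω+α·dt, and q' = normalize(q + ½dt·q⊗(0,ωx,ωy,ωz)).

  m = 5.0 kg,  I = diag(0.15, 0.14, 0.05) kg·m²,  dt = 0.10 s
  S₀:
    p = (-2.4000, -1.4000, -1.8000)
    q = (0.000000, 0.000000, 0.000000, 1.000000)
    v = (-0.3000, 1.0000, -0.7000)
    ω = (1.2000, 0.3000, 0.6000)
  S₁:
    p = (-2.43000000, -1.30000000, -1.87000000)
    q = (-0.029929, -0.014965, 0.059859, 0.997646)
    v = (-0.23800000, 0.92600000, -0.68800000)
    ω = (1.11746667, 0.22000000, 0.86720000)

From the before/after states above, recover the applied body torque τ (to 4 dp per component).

rate change Δω = (-0.08253333, -0.08000000, 0.26720000)
gyro term ω₀×Iω₀ = (-0.0162, 0.0720, -0.0036)
I·α + gyro = (-0.1400, -0.0400, 0.1300)

τ = (-0.1400, -0.0400, 0.1300)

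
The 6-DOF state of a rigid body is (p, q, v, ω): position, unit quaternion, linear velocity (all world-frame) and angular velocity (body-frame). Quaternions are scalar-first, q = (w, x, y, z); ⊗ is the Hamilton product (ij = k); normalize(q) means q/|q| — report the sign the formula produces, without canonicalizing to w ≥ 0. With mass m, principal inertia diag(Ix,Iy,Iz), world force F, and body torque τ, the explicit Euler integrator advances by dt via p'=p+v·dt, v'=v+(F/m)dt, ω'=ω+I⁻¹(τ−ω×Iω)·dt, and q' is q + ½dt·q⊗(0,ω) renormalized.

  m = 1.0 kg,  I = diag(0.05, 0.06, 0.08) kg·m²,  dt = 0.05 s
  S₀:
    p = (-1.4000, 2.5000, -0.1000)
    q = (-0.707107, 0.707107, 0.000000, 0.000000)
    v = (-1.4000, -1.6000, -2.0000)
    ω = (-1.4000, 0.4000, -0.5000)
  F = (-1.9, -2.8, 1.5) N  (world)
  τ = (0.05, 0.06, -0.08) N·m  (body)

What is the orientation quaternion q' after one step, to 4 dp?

q' = (-0.6819, 0.7313, 0.0018, 0.0159)

Hamilton product q⊗(0,ω) = (0.9899498, 0.9899498, 0.0707107, 0.6363963)
q + ½dt·q⊗(0,ω), renormalized = (-0.6819, 0.7313, 0.0018, 0.0159)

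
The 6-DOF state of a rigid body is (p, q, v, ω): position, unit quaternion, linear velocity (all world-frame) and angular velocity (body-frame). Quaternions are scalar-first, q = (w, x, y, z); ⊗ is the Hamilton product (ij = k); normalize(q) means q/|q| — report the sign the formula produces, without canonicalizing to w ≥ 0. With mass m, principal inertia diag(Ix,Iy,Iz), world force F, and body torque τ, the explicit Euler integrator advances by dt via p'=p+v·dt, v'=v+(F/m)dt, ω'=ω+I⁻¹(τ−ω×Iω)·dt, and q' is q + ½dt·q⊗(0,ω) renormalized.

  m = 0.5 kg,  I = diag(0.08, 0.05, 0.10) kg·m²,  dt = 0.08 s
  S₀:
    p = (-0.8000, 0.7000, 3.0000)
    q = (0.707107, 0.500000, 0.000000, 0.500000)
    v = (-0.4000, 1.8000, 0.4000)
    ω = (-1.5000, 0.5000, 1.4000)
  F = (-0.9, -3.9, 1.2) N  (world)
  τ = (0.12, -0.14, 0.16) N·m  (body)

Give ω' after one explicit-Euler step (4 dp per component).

ω×(Iω) gyroscopic = (0.0350, 0.0420, 0.0225)
α = I⁻¹(τ − ω×Iω) = (1.0625, -3.6400, 1.3750)
ω' = ω + α·dt = (-1.4150, 0.2088, 1.5100)

ω' = (-1.4150, 0.2088, 1.5100)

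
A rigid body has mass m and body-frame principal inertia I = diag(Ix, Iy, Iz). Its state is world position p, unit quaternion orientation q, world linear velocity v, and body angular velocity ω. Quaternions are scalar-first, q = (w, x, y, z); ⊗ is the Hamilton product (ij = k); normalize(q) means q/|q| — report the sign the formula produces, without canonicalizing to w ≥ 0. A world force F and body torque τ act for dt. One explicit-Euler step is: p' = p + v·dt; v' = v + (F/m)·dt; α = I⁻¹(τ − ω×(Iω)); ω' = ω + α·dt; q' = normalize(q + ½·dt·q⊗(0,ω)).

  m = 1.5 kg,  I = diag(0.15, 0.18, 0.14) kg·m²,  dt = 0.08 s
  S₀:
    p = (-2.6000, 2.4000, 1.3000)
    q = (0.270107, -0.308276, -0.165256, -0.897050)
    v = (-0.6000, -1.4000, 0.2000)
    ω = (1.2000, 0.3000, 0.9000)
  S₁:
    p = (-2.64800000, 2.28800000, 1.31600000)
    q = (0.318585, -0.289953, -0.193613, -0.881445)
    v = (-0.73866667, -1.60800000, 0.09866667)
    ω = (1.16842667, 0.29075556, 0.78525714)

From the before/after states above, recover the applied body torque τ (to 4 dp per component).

τ = (-0.0700, -0.0100, -0.1900)

Δω = ω₁−ω₀ = (-0.03157333, -0.00924444, -0.11474286)
I·α + gyro = (-0.0700, -0.0100, -0.1900)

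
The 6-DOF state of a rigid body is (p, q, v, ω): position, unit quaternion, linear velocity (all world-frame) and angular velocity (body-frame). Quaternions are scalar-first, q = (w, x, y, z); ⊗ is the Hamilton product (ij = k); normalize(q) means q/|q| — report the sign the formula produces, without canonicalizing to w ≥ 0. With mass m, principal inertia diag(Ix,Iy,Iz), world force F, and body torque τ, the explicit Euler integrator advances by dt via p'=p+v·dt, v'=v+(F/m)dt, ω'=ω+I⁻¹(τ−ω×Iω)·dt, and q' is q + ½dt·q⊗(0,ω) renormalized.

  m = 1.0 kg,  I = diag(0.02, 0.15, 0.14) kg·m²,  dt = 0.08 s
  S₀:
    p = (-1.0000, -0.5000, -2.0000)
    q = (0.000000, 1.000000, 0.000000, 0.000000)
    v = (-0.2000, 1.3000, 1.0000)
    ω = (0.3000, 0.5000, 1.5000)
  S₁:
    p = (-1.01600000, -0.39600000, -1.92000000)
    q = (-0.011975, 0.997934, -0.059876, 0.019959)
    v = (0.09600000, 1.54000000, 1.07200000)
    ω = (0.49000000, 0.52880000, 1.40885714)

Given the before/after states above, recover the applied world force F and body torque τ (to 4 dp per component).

rate change Δω = (0.19000000, 0.02880000, -0.09114286)
τ = I·(Δω/dt) + ω₀×(Iω₀) = (0.0400, 0.0000, -0.1400)
v₁ − v₀ = (0.29600000, 0.24000000, 0.07200000)
applied force F = (3.7000, 3.0000, 0.9000)

F = (3.7000, 3.0000, 0.9000)
τ = (0.0400, 0.0000, -0.1400)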